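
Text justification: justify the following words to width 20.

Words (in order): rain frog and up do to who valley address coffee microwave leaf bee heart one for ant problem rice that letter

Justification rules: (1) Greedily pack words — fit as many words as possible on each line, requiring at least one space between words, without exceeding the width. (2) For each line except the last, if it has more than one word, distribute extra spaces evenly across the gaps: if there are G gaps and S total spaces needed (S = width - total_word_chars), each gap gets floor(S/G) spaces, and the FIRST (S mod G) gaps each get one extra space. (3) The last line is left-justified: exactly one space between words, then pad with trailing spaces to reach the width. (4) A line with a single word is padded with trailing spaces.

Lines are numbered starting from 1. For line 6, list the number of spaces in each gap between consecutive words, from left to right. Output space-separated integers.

Answer: 3 2

Derivation:
Line 1: ['rain', 'frog', 'and', 'up', 'do'] (min_width=19, slack=1)
Line 2: ['to', 'who', 'valley'] (min_width=13, slack=7)
Line 3: ['address', 'coffee'] (min_width=14, slack=6)
Line 4: ['microwave', 'leaf', 'bee'] (min_width=18, slack=2)
Line 5: ['heart', 'one', 'for', 'ant'] (min_width=17, slack=3)
Line 6: ['problem', 'rice', 'that'] (min_width=17, slack=3)
Line 7: ['letter'] (min_width=6, slack=14)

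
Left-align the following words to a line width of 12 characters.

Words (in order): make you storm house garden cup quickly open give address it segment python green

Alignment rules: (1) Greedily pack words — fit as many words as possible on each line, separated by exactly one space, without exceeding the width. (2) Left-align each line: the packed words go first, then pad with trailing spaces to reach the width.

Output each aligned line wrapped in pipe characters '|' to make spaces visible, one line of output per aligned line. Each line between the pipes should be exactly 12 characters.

Answer: |make you    |
|storm house |
|garden cup  |
|quickly open|
|give address|
|it segment  |
|python green|

Derivation:
Line 1: ['make', 'you'] (min_width=8, slack=4)
Line 2: ['storm', 'house'] (min_width=11, slack=1)
Line 3: ['garden', 'cup'] (min_width=10, slack=2)
Line 4: ['quickly', 'open'] (min_width=12, slack=0)
Line 5: ['give', 'address'] (min_width=12, slack=0)
Line 6: ['it', 'segment'] (min_width=10, slack=2)
Line 7: ['python', 'green'] (min_width=12, slack=0)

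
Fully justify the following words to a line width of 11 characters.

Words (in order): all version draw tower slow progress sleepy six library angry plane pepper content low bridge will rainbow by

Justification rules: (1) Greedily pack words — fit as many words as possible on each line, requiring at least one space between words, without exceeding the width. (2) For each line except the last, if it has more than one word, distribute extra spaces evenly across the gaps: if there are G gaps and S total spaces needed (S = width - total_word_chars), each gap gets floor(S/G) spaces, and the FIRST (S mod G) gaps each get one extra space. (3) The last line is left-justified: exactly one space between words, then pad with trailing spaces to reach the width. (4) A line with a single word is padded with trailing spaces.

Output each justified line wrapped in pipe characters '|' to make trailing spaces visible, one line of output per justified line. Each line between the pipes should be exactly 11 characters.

Line 1: ['all', 'version'] (min_width=11, slack=0)
Line 2: ['draw', 'tower'] (min_width=10, slack=1)
Line 3: ['slow'] (min_width=4, slack=7)
Line 4: ['progress'] (min_width=8, slack=3)
Line 5: ['sleepy', 'six'] (min_width=10, slack=1)
Line 6: ['library'] (min_width=7, slack=4)
Line 7: ['angry', 'plane'] (min_width=11, slack=0)
Line 8: ['pepper'] (min_width=6, slack=5)
Line 9: ['content', 'low'] (min_width=11, slack=0)
Line 10: ['bridge', 'will'] (min_width=11, slack=0)
Line 11: ['rainbow', 'by'] (min_width=10, slack=1)

Answer: |all version|
|draw  tower|
|slow       |
|progress   |
|sleepy  six|
|library    |
|angry plane|
|pepper     |
|content low|
|bridge will|
|rainbow by |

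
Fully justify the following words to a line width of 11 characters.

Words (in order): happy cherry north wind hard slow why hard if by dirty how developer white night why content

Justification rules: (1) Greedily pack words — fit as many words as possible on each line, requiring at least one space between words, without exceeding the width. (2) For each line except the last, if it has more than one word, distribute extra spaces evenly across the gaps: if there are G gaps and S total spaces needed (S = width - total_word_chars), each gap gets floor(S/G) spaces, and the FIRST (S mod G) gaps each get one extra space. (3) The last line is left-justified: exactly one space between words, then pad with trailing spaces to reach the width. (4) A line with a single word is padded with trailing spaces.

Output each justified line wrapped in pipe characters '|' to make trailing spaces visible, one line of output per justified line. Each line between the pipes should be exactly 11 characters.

Line 1: ['happy'] (min_width=5, slack=6)
Line 2: ['cherry'] (min_width=6, slack=5)
Line 3: ['north', 'wind'] (min_width=10, slack=1)
Line 4: ['hard', 'slow'] (min_width=9, slack=2)
Line 5: ['why', 'hard', 'if'] (min_width=11, slack=0)
Line 6: ['by', 'dirty'] (min_width=8, slack=3)
Line 7: ['how'] (min_width=3, slack=8)
Line 8: ['developer'] (min_width=9, slack=2)
Line 9: ['white', 'night'] (min_width=11, slack=0)
Line 10: ['why', 'content'] (min_width=11, slack=0)

Answer: |happy      |
|cherry     |
|north  wind|
|hard   slow|
|why hard if|
|by    dirty|
|how        |
|developer  |
|white night|
|why content|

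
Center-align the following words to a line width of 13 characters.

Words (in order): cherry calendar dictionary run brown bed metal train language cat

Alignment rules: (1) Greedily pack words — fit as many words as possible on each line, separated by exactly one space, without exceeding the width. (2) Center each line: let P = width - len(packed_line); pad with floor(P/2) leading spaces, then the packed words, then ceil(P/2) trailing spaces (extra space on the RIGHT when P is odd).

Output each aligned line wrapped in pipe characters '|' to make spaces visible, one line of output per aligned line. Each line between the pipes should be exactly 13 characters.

Answer: |   cherry    |
|  calendar   |
| dictionary  |
|run brown bed|
| metal train |
|language cat |

Derivation:
Line 1: ['cherry'] (min_width=6, slack=7)
Line 2: ['calendar'] (min_width=8, slack=5)
Line 3: ['dictionary'] (min_width=10, slack=3)
Line 4: ['run', 'brown', 'bed'] (min_width=13, slack=0)
Line 5: ['metal', 'train'] (min_width=11, slack=2)
Line 6: ['language', 'cat'] (min_width=12, slack=1)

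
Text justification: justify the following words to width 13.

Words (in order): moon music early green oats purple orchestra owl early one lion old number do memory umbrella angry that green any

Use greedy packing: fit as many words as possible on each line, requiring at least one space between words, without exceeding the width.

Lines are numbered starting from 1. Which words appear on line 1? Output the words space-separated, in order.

Line 1: ['moon', 'music'] (min_width=10, slack=3)
Line 2: ['early', 'green'] (min_width=11, slack=2)
Line 3: ['oats', 'purple'] (min_width=11, slack=2)
Line 4: ['orchestra', 'owl'] (min_width=13, slack=0)
Line 5: ['early', 'one'] (min_width=9, slack=4)
Line 6: ['lion', 'old'] (min_width=8, slack=5)
Line 7: ['number', 'do'] (min_width=9, slack=4)
Line 8: ['memory'] (min_width=6, slack=7)
Line 9: ['umbrella'] (min_width=8, slack=5)
Line 10: ['angry', 'that'] (min_width=10, slack=3)
Line 11: ['green', 'any'] (min_width=9, slack=4)

Answer: moon music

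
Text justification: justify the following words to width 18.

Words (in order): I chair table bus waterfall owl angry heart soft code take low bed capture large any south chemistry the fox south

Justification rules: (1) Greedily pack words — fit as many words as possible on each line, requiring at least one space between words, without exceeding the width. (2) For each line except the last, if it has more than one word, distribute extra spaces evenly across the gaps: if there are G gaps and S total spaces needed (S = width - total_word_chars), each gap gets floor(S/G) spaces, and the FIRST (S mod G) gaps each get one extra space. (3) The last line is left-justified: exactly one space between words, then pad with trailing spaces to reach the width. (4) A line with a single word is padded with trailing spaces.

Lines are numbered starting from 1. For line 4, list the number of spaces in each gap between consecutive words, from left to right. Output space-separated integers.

Line 1: ['I', 'chair', 'table', 'bus'] (min_width=17, slack=1)
Line 2: ['waterfall', 'owl'] (min_width=13, slack=5)
Line 3: ['angry', 'heart', 'soft'] (min_width=16, slack=2)
Line 4: ['code', 'take', 'low', 'bed'] (min_width=17, slack=1)
Line 5: ['capture', 'large', 'any'] (min_width=17, slack=1)
Line 6: ['south', 'chemistry'] (min_width=15, slack=3)
Line 7: ['the', 'fox', 'south'] (min_width=13, slack=5)

Answer: 2 1 1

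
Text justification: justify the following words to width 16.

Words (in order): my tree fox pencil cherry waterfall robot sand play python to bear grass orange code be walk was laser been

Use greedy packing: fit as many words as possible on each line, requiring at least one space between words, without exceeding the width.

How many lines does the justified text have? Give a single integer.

Answer: 8

Derivation:
Line 1: ['my', 'tree', 'fox'] (min_width=11, slack=5)
Line 2: ['pencil', 'cherry'] (min_width=13, slack=3)
Line 3: ['waterfall', 'robot'] (min_width=15, slack=1)
Line 4: ['sand', 'play', 'python'] (min_width=16, slack=0)
Line 5: ['to', 'bear', 'grass'] (min_width=13, slack=3)
Line 6: ['orange', 'code', 'be'] (min_width=14, slack=2)
Line 7: ['walk', 'was', 'laser'] (min_width=14, slack=2)
Line 8: ['been'] (min_width=4, slack=12)
Total lines: 8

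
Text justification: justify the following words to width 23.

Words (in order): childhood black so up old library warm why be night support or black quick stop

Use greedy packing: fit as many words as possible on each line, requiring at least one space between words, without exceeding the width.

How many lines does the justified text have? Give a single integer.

Answer: 4

Derivation:
Line 1: ['childhood', 'black', 'so', 'up'] (min_width=21, slack=2)
Line 2: ['old', 'library', 'warm', 'why', 'be'] (min_width=23, slack=0)
Line 3: ['night', 'support', 'or', 'black'] (min_width=22, slack=1)
Line 4: ['quick', 'stop'] (min_width=10, slack=13)
Total lines: 4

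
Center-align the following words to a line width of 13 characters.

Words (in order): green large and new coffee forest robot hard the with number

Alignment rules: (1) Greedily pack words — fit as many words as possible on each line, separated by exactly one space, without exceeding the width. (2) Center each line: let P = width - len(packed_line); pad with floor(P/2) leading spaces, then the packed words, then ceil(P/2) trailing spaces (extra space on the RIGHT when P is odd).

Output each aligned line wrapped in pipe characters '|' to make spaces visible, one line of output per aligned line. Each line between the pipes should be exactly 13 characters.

Line 1: ['green', 'large'] (min_width=11, slack=2)
Line 2: ['and', 'new'] (min_width=7, slack=6)
Line 3: ['coffee', 'forest'] (min_width=13, slack=0)
Line 4: ['robot', 'hard'] (min_width=10, slack=3)
Line 5: ['the', 'with'] (min_width=8, slack=5)
Line 6: ['number'] (min_width=6, slack=7)

Answer: | green large |
|   and new   |
|coffee forest|
| robot hard  |
|  the with   |
|   number    |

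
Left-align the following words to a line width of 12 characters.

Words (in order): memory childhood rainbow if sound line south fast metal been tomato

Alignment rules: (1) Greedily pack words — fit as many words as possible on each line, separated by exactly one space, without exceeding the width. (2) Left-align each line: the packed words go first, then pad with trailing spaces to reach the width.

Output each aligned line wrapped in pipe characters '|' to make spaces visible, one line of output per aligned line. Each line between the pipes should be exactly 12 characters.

Answer: |memory      |
|childhood   |
|rainbow if  |
|sound line  |
|south fast  |
|metal been  |
|tomato      |

Derivation:
Line 1: ['memory'] (min_width=6, slack=6)
Line 2: ['childhood'] (min_width=9, slack=3)
Line 3: ['rainbow', 'if'] (min_width=10, slack=2)
Line 4: ['sound', 'line'] (min_width=10, slack=2)
Line 5: ['south', 'fast'] (min_width=10, slack=2)
Line 6: ['metal', 'been'] (min_width=10, slack=2)
Line 7: ['tomato'] (min_width=6, slack=6)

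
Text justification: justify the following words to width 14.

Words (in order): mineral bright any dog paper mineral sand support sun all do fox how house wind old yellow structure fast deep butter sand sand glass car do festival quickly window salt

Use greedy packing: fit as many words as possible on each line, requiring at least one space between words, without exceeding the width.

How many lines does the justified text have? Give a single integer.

Answer: 14

Derivation:
Line 1: ['mineral', 'bright'] (min_width=14, slack=0)
Line 2: ['any', 'dog', 'paper'] (min_width=13, slack=1)
Line 3: ['mineral', 'sand'] (min_width=12, slack=2)
Line 4: ['support', 'sun'] (min_width=11, slack=3)
Line 5: ['all', 'do', 'fox', 'how'] (min_width=14, slack=0)
Line 6: ['house', 'wind', 'old'] (min_width=14, slack=0)
Line 7: ['yellow'] (min_width=6, slack=8)
Line 8: ['structure', 'fast'] (min_width=14, slack=0)
Line 9: ['deep', 'butter'] (min_width=11, slack=3)
Line 10: ['sand', 'sand'] (min_width=9, slack=5)
Line 11: ['glass', 'car', 'do'] (min_width=12, slack=2)
Line 12: ['festival'] (min_width=8, slack=6)
Line 13: ['quickly', 'window'] (min_width=14, slack=0)
Line 14: ['salt'] (min_width=4, slack=10)
Total lines: 14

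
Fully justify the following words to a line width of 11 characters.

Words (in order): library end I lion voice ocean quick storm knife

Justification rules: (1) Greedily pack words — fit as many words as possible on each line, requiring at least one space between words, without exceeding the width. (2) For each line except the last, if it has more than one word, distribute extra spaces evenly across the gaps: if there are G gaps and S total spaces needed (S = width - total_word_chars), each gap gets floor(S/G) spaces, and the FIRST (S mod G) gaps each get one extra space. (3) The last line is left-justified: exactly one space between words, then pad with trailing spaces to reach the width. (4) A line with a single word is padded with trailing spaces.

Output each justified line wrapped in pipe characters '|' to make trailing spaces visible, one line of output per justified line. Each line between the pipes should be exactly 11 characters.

Line 1: ['library', 'end'] (min_width=11, slack=0)
Line 2: ['I', 'lion'] (min_width=6, slack=5)
Line 3: ['voice', 'ocean'] (min_width=11, slack=0)
Line 4: ['quick', 'storm'] (min_width=11, slack=0)
Line 5: ['knife'] (min_width=5, slack=6)

Answer: |library end|
|I      lion|
|voice ocean|
|quick storm|
|knife      |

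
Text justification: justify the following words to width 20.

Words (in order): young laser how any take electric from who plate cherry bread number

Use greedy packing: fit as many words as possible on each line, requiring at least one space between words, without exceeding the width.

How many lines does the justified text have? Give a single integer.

Answer: 4

Derivation:
Line 1: ['young', 'laser', 'how', 'any'] (min_width=19, slack=1)
Line 2: ['take', 'electric', 'from'] (min_width=18, slack=2)
Line 3: ['who', 'plate', 'cherry'] (min_width=16, slack=4)
Line 4: ['bread', 'number'] (min_width=12, slack=8)
Total lines: 4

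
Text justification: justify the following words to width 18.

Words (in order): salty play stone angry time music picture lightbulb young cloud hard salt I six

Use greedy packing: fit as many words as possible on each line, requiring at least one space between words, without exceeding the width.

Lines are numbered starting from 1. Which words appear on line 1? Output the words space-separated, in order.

Answer: salty play stone

Derivation:
Line 1: ['salty', 'play', 'stone'] (min_width=16, slack=2)
Line 2: ['angry', 'time', 'music'] (min_width=16, slack=2)
Line 3: ['picture', 'lightbulb'] (min_width=17, slack=1)
Line 4: ['young', 'cloud', 'hard'] (min_width=16, slack=2)
Line 5: ['salt', 'I', 'six'] (min_width=10, slack=8)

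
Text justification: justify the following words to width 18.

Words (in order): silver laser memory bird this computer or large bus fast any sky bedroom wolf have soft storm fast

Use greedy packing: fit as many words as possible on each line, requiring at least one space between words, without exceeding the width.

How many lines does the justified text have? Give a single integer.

Answer: 6

Derivation:
Line 1: ['silver', 'laser'] (min_width=12, slack=6)
Line 2: ['memory', 'bird', 'this'] (min_width=16, slack=2)
Line 3: ['computer', 'or', 'large'] (min_width=17, slack=1)
Line 4: ['bus', 'fast', 'any', 'sky'] (min_width=16, slack=2)
Line 5: ['bedroom', 'wolf', 'have'] (min_width=17, slack=1)
Line 6: ['soft', 'storm', 'fast'] (min_width=15, slack=3)
Total lines: 6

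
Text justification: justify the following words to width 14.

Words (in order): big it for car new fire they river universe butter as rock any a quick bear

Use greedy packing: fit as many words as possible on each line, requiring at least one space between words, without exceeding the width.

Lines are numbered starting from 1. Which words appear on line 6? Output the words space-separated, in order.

Line 1: ['big', 'it', 'for', 'car'] (min_width=14, slack=0)
Line 2: ['new', 'fire', 'they'] (min_width=13, slack=1)
Line 3: ['river', 'universe'] (min_width=14, slack=0)
Line 4: ['butter', 'as', 'rock'] (min_width=14, slack=0)
Line 5: ['any', 'a', 'quick'] (min_width=11, slack=3)
Line 6: ['bear'] (min_width=4, slack=10)

Answer: bear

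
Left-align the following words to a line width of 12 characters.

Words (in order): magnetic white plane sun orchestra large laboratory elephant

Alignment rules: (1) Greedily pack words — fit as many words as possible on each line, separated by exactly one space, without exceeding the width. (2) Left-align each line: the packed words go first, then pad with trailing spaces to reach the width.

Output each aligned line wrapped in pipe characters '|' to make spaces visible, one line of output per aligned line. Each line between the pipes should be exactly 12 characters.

Answer: |magnetic    |
|white plane |
|sun         |
|orchestra   |
|large       |
|laboratory  |
|elephant    |

Derivation:
Line 1: ['magnetic'] (min_width=8, slack=4)
Line 2: ['white', 'plane'] (min_width=11, slack=1)
Line 3: ['sun'] (min_width=3, slack=9)
Line 4: ['orchestra'] (min_width=9, slack=3)
Line 5: ['large'] (min_width=5, slack=7)
Line 6: ['laboratory'] (min_width=10, slack=2)
Line 7: ['elephant'] (min_width=8, slack=4)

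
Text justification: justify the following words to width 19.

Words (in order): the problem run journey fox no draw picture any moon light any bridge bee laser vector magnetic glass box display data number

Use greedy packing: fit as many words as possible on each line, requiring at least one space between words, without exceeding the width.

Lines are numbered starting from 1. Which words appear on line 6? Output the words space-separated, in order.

Line 1: ['the', 'problem', 'run'] (min_width=15, slack=4)
Line 2: ['journey', 'fox', 'no', 'draw'] (min_width=19, slack=0)
Line 3: ['picture', 'any', 'moon'] (min_width=16, slack=3)
Line 4: ['light', 'any', 'bridge'] (min_width=16, slack=3)
Line 5: ['bee', 'laser', 'vector'] (min_width=16, slack=3)
Line 6: ['magnetic', 'glass', 'box'] (min_width=18, slack=1)
Line 7: ['display', 'data', 'number'] (min_width=19, slack=0)

Answer: magnetic glass box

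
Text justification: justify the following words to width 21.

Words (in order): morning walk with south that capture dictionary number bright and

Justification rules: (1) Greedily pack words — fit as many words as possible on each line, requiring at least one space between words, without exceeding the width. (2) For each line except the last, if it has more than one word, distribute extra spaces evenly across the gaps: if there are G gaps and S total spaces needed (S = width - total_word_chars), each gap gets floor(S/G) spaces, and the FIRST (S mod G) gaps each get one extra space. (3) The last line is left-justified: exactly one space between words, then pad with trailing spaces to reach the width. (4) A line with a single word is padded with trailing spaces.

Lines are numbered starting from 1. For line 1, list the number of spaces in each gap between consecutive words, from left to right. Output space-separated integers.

Line 1: ['morning', 'walk', 'with'] (min_width=17, slack=4)
Line 2: ['south', 'that', 'capture'] (min_width=18, slack=3)
Line 3: ['dictionary', 'number'] (min_width=17, slack=4)
Line 4: ['bright', 'and'] (min_width=10, slack=11)

Answer: 3 3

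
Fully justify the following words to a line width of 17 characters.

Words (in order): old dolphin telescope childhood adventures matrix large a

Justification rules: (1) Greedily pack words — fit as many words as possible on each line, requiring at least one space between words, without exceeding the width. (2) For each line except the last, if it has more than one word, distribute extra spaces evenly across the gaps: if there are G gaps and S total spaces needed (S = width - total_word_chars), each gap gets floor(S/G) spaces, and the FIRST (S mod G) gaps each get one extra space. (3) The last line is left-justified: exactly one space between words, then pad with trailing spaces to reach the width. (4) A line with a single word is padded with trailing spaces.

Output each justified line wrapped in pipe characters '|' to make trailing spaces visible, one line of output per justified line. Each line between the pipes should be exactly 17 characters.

Line 1: ['old', 'dolphin'] (min_width=11, slack=6)
Line 2: ['telescope'] (min_width=9, slack=8)
Line 3: ['childhood'] (min_width=9, slack=8)
Line 4: ['adventures', 'matrix'] (min_width=17, slack=0)
Line 5: ['large', 'a'] (min_width=7, slack=10)

Answer: |old       dolphin|
|telescope        |
|childhood        |
|adventures matrix|
|large a          |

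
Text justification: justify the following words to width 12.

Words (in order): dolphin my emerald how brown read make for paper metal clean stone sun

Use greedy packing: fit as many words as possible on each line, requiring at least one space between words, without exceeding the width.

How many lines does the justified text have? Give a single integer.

Answer: 7

Derivation:
Line 1: ['dolphin', 'my'] (min_width=10, slack=2)
Line 2: ['emerald', 'how'] (min_width=11, slack=1)
Line 3: ['brown', 'read'] (min_width=10, slack=2)
Line 4: ['make', 'for'] (min_width=8, slack=4)
Line 5: ['paper', 'metal'] (min_width=11, slack=1)
Line 6: ['clean', 'stone'] (min_width=11, slack=1)
Line 7: ['sun'] (min_width=3, slack=9)
Total lines: 7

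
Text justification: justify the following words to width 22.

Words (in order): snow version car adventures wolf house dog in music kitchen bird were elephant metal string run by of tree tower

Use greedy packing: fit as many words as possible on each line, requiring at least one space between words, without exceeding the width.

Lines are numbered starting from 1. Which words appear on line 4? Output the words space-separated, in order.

Line 1: ['snow', 'version', 'car'] (min_width=16, slack=6)
Line 2: ['adventures', 'wolf', 'house'] (min_width=21, slack=1)
Line 3: ['dog', 'in', 'music', 'kitchen'] (min_width=20, slack=2)
Line 4: ['bird', 'were', 'elephant'] (min_width=18, slack=4)
Line 5: ['metal', 'string', 'run', 'by', 'of'] (min_width=22, slack=0)
Line 6: ['tree', 'tower'] (min_width=10, slack=12)

Answer: bird were elephant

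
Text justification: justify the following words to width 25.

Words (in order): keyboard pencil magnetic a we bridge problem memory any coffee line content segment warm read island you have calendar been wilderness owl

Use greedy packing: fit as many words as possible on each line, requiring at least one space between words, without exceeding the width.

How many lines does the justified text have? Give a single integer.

Line 1: ['keyboard', 'pencil', 'magnetic'] (min_width=24, slack=1)
Line 2: ['a', 'we', 'bridge', 'problem'] (min_width=19, slack=6)
Line 3: ['memory', 'any', 'coffee', 'line'] (min_width=22, slack=3)
Line 4: ['content', 'segment', 'warm', 'read'] (min_width=25, slack=0)
Line 5: ['island', 'you', 'have', 'calendar'] (min_width=24, slack=1)
Line 6: ['been', 'wilderness', 'owl'] (min_width=19, slack=6)
Total lines: 6

Answer: 6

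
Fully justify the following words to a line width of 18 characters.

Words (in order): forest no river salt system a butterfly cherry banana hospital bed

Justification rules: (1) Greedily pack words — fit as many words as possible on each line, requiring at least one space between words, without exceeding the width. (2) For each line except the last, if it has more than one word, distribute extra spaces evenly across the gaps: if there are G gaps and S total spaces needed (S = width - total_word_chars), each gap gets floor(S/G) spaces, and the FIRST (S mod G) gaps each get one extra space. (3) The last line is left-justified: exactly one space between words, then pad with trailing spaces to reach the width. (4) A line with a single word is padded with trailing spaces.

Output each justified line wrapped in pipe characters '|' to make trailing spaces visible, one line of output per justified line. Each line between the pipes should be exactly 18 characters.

Answer: |forest   no  river|
|salt    system   a|
|butterfly   cherry|
|banana    hospital|
|bed               |

Derivation:
Line 1: ['forest', 'no', 'river'] (min_width=15, slack=3)
Line 2: ['salt', 'system', 'a'] (min_width=13, slack=5)
Line 3: ['butterfly', 'cherry'] (min_width=16, slack=2)
Line 4: ['banana', 'hospital'] (min_width=15, slack=3)
Line 5: ['bed'] (min_width=3, slack=15)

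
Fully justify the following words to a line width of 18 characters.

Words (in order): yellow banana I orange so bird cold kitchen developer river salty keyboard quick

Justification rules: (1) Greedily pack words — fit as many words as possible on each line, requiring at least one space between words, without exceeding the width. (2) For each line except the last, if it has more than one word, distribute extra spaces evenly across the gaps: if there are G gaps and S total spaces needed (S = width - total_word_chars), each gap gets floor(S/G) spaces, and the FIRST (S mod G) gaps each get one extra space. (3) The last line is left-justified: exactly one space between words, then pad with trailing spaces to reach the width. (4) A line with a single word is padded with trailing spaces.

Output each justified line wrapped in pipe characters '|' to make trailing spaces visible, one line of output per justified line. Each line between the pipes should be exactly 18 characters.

Line 1: ['yellow', 'banana', 'I'] (min_width=15, slack=3)
Line 2: ['orange', 'so', 'bird'] (min_width=14, slack=4)
Line 3: ['cold', 'kitchen'] (min_width=12, slack=6)
Line 4: ['developer', 'river'] (min_width=15, slack=3)
Line 5: ['salty', 'keyboard'] (min_width=14, slack=4)
Line 6: ['quick'] (min_width=5, slack=13)

Answer: |yellow   banana  I|
|orange   so   bird|
|cold       kitchen|
|developer    river|
|salty     keyboard|
|quick             |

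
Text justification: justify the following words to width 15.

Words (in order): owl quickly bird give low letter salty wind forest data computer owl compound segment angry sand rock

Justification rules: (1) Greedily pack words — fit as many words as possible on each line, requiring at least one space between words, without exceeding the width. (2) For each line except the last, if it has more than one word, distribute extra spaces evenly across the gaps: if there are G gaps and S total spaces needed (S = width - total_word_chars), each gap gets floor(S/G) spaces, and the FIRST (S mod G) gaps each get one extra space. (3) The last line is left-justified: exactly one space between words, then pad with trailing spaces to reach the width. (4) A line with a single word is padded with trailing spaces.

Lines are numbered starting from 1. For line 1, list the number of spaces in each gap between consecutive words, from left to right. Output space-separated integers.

Answer: 5

Derivation:
Line 1: ['owl', 'quickly'] (min_width=11, slack=4)
Line 2: ['bird', 'give', 'low'] (min_width=13, slack=2)
Line 3: ['letter', 'salty'] (min_width=12, slack=3)
Line 4: ['wind', 'forest'] (min_width=11, slack=4)
Line 5: ['data', 'computer'] (min_width=13, slack=2)
Line 6: ['owl', 'compound'] (min_width=12, slack=3)
Line 7: ['segment', 'angry'] (min_width=13, slack=2)
Line 8: ['sand', 'rock'] (min_width=9, slack=6)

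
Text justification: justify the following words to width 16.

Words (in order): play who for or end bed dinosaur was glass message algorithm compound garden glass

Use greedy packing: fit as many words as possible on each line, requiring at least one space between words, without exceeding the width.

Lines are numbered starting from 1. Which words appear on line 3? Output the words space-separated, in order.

Answer: was glass

Derivation:
Line 1: ['play', 'who', 'for', 'or'] (min_width=15, slack=1)
Line 2: ['end', 'bed', 'dinosaur'] (min_width=16, slack=0)
Line 3: ['was', 'glass'] (min_width=9, slack=7)
Line 4: ['message'] (min_width=7, slack=9)
Line 5: ['algorithm'] (min_width=9, slack=7)
Line 6: ['compound', 'garden'] (min_width=15, slack=1)
Line 7: ['glass'] (min_width=5, slack=11)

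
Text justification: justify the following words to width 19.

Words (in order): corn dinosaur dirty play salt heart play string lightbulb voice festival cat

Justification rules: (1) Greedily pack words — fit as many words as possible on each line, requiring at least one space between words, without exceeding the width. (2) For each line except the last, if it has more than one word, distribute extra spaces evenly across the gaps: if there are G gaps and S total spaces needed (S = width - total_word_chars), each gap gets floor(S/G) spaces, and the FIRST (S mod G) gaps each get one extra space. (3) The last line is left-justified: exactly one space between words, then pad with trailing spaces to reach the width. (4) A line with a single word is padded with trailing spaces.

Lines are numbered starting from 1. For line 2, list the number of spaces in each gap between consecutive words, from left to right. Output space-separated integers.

Answer: 3 3

Derivation:
Line 1: ['corn', 'dinosaur', 'dirty'] (min_width=19, slack=0)
Line 2: ['play', 'salt', 'heart'] (min_width=15, slack=4)
Line 3: ['play', 'string'] (min_width=11, slack=8)
Line 4: ['lightbulb', 'voice'] (min_width=15, slack=4)
Line 5: ['festival', 'cat'] (min_width=12, slack=7)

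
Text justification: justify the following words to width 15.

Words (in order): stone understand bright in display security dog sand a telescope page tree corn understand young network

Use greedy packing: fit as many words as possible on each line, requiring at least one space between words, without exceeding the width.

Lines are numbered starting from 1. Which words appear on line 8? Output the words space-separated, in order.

Answer: tree corn

Derivation:
Line 1: ['stone'] (min_width=5, slack=10)
Line 2: ['understand'] (min_width=10, slack=5)
Line 3: ['bright', 'in'] (min_width=9, slack=6)
Line 4: ['display'] (min_width=7, slack=8)
Line 5: ['security', 'dog'] (min_width=12, slack=3)
Line 6: ['sand', 'a'] (min_width=6, slack=9)
Line 7: ['telescope', 'page'] (min_width=14, slack=1)
Line 8: ['tree', 'corn'] (min_width=9, slack=6)
Line 9: ['understand'] (min_width=10, slack=5)
Line 10: ['young', 'network'] (min_width=13, slack=2)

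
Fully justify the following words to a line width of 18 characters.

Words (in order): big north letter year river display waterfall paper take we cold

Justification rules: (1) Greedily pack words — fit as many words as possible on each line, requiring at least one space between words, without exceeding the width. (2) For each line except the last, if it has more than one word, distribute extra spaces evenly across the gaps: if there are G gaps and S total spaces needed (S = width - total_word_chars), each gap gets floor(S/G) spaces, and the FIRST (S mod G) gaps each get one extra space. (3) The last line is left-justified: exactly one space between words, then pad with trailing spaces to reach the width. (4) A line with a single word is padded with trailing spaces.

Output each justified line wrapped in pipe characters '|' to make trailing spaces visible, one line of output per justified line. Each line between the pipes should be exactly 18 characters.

Line 1: ['big', 'north', 'letter'] (min_width=16, slack=2)
Line 2: ['year', 'river', 'display'] (min_width=18, slack=0)
Line 3: ['waterfall', 'paper'] (min_width=15, slack=3)
Line 4: ['take', 'we', 'cold'] (min_width=12, slack=6)

Answer: |big  north  letter|
|year river display|
|waterfall    paper|
|take we cold      |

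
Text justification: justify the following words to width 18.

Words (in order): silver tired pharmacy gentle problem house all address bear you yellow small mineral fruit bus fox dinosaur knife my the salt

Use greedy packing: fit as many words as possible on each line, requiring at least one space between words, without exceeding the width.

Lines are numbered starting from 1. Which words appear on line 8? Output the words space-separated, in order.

Answer: my the salt

Derivation:
Line 1: ['silver', 'tired'] (min_width=12, slack=6)
Line 2: ['pharmacy', 'gentle'] (min_width=15, slack=3)
Line 3: ['problem', 'house', 'all'] (min_width=17, slack=1)
Line 4: ['address', 'bear', 'you'] (min_width=16, slack=2)
Line 5: ['yellow', 'small'] (min_width=12, slack=6)
Line 6: ['mineral', 'fruit', 'bus'] (min_width=17, slack=1)
Line 7: ['fox', 'dinosaur', 'knife'] (min_width=18, slack=0)
Line 8: ['my', 'the', 'salt'] (min_width=11, slack=7)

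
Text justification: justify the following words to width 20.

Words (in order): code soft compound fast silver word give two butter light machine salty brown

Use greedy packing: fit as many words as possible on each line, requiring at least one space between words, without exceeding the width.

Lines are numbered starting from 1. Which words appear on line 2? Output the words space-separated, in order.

Line 1: ['code', 'soft', 'compound'] (min_width=18, slack=2)
Line 2: ['fast', 'silver', 'word'] (min_width=16, slack=4)
Line 3: ['give', 'two', 'butter'] (min_width=15, slack=5)
Line 4: ['light', 'machine', 'salty'] (min_width=19, slack=1)
Line 5: ['brown'] (min_width=5, slack=15)

Answer: fast silver word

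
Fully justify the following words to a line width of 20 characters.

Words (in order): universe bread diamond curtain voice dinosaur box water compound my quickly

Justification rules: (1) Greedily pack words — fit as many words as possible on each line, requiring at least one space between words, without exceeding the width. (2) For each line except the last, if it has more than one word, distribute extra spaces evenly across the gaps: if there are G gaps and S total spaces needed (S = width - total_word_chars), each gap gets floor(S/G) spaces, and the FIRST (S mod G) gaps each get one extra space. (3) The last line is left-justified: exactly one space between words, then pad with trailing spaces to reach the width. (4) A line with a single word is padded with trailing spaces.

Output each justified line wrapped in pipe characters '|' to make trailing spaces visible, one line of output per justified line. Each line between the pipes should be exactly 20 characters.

Answer: |universe       bread|
|diamond      curtain|
|voice  dinosaur  box|
|water   compound  my|
|quickly             |

Derivation:
Line 1: ['universe', 'bread'] (min_width=14, slack=6)
Line 2: ['diamond', 'curtain'] (min_width=15, slack=5)
Line 3: ['voice', 'dinosaur', 'box'] (min_width=18, slack=2)
Line 4: ['water', 'compound', 'my'] (min_width=17, slack=3)
Line 5: ['quickly'] (min_width=7, slack=13)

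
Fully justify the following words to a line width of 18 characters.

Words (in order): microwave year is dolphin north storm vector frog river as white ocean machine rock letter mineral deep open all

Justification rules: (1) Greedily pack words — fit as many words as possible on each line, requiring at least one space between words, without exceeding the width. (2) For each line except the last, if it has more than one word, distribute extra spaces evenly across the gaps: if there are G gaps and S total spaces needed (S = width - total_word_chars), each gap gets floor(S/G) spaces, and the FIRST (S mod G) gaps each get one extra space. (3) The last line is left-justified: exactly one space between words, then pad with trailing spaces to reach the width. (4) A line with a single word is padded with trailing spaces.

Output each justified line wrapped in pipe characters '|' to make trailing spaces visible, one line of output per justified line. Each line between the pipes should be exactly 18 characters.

Answer: |microwave  year is|
|dolphin      north|
|storm  vector frog|
|river   as   white|
|ocean machine rock|
|letter     mineral|
|deep open all     |

Derivation:
Line 1: ['microwave', 'year', 'is'] (min_width=17, slack=1)
Line 2: ['dolphin', 'north'] (min_width=13, slack=5)
Line 3: ['storm', 'vector', 'frog'] (min_width=17, slack=1)
Line 4: ['river', 'as', 'white'] (min_width=14, slack=4)
Line 5: ['ocean', 'machine', 'rock'] (min_width=18, slack=0)
Line 6: ['letter', 'mineral'] (min_width=14, slack=4)
Line 7: ['deep', 'open', 'all'] (min_width=13, slack=5)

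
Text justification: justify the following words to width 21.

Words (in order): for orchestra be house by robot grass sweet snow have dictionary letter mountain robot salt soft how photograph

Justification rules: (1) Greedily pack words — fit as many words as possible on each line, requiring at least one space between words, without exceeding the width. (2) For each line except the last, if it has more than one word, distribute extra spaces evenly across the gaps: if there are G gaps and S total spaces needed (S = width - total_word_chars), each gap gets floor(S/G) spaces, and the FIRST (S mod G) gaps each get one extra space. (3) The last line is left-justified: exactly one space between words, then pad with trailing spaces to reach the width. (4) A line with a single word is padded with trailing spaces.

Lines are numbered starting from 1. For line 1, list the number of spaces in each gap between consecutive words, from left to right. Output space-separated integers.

Answer: 4 3

Derivation:
Line 1: ['for', 'orchestra', 'be'] (min_width=16, slack=5)
Line 2: ['house', 'by', 'robot', 'grass'] (min_width=20, slack=1)
Line 3: ['sweet', 'snow', 'have'] (min_width=15, slack=6)
Line 4: ['dictionary', 'letter'] (min_width=17, slack=4)
Line 5: ['mountain', 'robot', 'salt'] (min_width=19, slack=2)
Line 6: ['soft', 'how', 'photograph'] (min_width=19, slack=2)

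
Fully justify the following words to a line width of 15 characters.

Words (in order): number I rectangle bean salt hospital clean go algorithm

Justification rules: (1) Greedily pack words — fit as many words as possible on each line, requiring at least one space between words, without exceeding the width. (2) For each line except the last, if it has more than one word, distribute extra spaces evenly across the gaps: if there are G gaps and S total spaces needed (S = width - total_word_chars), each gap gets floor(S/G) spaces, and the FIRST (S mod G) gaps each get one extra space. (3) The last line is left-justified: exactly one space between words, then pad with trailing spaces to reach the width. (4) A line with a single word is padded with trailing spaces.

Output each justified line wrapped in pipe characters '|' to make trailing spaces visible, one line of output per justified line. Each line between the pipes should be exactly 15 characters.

Answer: |number        I|
|rectangle  bean|
|salt   hospital|
|clean        go|
|algorithm      |

Derivation:
Line 1: ['number', 'I'] (min_width=8, slack=7)
Line 2: ['rectangle', 'bean'] (min_width=14, slack=1)
Line 3: ['salt', 'hospital'] (min_width=13, slack=2)
Line 4: ['clean', 'go'] (min_width=8, slack=7)
Line 5: ['algorithm'] (min_width=9, slack=6)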